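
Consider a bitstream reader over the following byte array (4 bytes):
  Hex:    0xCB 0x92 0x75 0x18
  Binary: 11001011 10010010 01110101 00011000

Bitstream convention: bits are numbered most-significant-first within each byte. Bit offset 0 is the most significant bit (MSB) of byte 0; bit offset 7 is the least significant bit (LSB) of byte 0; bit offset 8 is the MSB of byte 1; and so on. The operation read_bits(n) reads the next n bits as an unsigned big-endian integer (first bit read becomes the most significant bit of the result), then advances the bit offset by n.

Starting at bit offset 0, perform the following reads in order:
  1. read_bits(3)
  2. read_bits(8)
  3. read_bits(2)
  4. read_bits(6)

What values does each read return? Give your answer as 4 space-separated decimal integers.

Answer: 6 92 2 19

Derivation:
Read 1: bits[0:3] width=3 -> value=6 (bin 110); offset now 3 = byte 0 bit 3; 29 bits remain
Read 2: bits[3:11] width=8 -> value=92 (bin 01011100); offset now 11 = byte 1 bit 3; 21 bits remain
Read 3: bits[11:13] width=2 -> value=2 (bin 10); offset now 13 = byte 1 bit 5; 19 bits remain
Read 4: bits[13:19] width=6 -> value=19 (bin 010011); offset now 19 = byte 2 bit 3; 13 bits remain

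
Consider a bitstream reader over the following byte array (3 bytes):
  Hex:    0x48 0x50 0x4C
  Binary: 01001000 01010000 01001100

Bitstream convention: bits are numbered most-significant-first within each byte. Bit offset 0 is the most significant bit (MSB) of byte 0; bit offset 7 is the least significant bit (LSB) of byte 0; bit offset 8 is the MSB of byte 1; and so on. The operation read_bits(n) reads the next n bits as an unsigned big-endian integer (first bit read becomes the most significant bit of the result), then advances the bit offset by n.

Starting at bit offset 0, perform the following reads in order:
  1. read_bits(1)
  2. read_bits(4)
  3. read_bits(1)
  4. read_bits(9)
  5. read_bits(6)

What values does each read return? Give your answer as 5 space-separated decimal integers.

Answer: 0 9 0 40 9

Derivation:
Read 1: bits[0:1] width=1 -> value=0 (bin 0); offset now 1 = byte 0 bit 1; 23 bits remain
Read 2: bits[1:5] width=4 -> value=9 (bin 1001); offset now 5 = byte 0 bit 5; 19 bits remain
Read 3: bits[5:6] width=1 -> value=0 (bin 0); offset now 6 = byte 0 bit 6; 18 bits remain
Read 4: bits[6:15] width=9 -> value=40 (bin 000101000); offset now 15 = byte 1 bit 7; 9 bits remain
Read 5: bits[15:21] width=6 -> value=9 (bin 001001); offset now 21 = byte 2 bit 5; 3 bits remain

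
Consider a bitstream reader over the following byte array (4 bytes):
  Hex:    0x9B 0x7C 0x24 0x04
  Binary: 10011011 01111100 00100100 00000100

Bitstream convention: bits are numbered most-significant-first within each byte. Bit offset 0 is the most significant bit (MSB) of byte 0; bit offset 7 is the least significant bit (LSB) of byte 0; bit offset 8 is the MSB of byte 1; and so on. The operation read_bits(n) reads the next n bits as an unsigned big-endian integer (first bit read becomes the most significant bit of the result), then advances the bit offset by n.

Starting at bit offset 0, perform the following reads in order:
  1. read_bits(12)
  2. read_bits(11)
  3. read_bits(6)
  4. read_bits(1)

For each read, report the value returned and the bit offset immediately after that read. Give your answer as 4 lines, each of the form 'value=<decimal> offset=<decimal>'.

Answer: value=2487 offset=12
value=1554 offset=23
value=0 offset=29
value=1 offset=30

Derivation:
Read 1: bits[0:12] width=12 -> value=2487 (bin 100110110111); offset now 12 = byte 1 bit 4; 20 bits remain
Read 2: bits[12:23] width=11 -> value=1554 (bin 11000010010); offset now 23 = byte 2 bit 7; 9 bits remain
Read 3: bits[23:29] width=6 -> value=0 (bin 000000); offset now 29 = byte 3 bit 5; 3 bits remain
Read 4: bits[29:30] width=1 -> value=1 (bin 1); offset now 30 = byte 3 bit 6; 2 bits remain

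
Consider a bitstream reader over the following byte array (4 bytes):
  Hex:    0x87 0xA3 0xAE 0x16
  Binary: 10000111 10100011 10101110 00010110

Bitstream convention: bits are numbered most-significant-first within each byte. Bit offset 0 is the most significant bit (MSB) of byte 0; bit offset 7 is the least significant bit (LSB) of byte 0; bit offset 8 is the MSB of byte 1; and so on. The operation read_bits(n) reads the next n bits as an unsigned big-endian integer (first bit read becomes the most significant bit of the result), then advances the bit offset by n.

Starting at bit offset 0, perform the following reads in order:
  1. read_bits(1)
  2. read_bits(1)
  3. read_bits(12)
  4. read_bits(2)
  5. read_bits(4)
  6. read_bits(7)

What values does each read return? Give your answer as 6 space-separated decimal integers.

Read 1: bits[0:1] width=1 -> value=1 (bin 1); offset now 1 = byte 0 bit 1; 31 bits remain
Read 2: bits[1:2] width=1 -> value=0 (bin 0); offset now 2 = byte 0 bit 2; 30 bits remain
Read 3: bits[2:14] width=12 -> value=488 (bin 000111101000); offset now 14 = byte 1 bit 6; 18 bits remain
Read 4: bits[14:16] width=2 -> value=3 (bin 11); offset now 16 = byte 2 bit 0; 16 bits remain
Read 5: bits[16:20] width=4 -> value=10 (bin 1010); offset now 20 = byte 2 bit 4; 12 bits remain
Read 6: bits[20:27] width=7 -> value=112 (bin 1110000); offset now 27 = byte 3 bit 3; 5 bits remain

Answer: 1 0 488 3 10 112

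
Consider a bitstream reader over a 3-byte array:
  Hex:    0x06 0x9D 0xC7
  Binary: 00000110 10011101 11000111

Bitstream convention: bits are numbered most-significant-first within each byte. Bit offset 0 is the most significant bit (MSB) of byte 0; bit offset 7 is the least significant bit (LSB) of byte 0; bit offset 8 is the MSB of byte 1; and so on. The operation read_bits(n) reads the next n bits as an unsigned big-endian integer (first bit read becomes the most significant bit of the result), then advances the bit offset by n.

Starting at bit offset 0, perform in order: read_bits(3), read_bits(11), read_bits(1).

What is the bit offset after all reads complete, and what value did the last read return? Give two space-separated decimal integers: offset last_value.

Answer: 15 0

Derivation:
Read 1: bits[0:3] width=3 -> value=0 (bin 000); offset now 3 = byte 0 bit 3; 21 bits remain
Read 2: bits[3:14] width=11 -> value=423 (bin 00110100111); offset now 14 = byte 1 bit 6; 10 bits remain
Read 3: bits[14:15] width=1 -> value=0 (bin 0); offset now 15 = byte 1 bit 7; 9 bits remain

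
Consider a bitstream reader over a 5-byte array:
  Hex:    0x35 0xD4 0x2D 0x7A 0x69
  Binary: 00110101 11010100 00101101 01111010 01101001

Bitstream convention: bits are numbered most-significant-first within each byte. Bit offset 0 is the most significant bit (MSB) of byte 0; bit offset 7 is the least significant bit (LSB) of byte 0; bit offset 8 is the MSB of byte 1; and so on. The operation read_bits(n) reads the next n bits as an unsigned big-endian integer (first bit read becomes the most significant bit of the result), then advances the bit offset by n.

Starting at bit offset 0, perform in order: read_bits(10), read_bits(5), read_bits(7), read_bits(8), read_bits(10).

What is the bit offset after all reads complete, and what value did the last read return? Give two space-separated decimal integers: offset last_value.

Read 1: bits[0:10] width=10 -> value=215 (bin 0011010111); offset now 10 = byte 1 bit 2; 30 bits remain
Read 2: bits[10:15] width=5 -> value=10 (bin 01010); offset now 15 = byte 1 bit 7; 25 bits remain
Read 3: bits[15:22] width=7 -> value=11 (bin 0001011); offset now 22 = byte 2 bit 6; 18 bits remain
Read 4: bits[22:30] width=8 -> value=94 (bin 01011110); offset now 30 = byte 3 bit 6; 10 bits remain
Read 5: bits[30:40] width=10 -> value=617 (bin 1001101001); offset now 40 = byte 5 bit 0; 0 bits remain

Answer: 40 617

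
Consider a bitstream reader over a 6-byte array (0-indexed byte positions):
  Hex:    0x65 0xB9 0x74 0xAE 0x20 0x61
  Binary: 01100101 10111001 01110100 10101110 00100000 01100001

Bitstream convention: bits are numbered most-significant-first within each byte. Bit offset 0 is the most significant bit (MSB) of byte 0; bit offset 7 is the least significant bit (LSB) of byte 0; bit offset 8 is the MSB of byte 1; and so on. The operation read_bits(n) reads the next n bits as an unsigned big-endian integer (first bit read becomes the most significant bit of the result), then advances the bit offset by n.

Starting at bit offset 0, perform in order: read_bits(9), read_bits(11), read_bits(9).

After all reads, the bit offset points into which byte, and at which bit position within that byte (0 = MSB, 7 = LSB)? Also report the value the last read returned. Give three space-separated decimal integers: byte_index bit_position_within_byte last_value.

Answer: 3 5 149

Derivation:
Read 1: bits[0:9] width=9 -> value=203 (bin 011001011); offset now 9 = byte 1 bit 1; 39 bits remain
Read 2: bits[9:20] width=11 -> value=919 (bin 01110010111); offset now 20 = byte 2 bit 4; 28 bits remain
Read 3: bits[20:29] width=9 -> value=149 (bin 010010101); offset now 29 = byte 3 bit 5; 19 bits remain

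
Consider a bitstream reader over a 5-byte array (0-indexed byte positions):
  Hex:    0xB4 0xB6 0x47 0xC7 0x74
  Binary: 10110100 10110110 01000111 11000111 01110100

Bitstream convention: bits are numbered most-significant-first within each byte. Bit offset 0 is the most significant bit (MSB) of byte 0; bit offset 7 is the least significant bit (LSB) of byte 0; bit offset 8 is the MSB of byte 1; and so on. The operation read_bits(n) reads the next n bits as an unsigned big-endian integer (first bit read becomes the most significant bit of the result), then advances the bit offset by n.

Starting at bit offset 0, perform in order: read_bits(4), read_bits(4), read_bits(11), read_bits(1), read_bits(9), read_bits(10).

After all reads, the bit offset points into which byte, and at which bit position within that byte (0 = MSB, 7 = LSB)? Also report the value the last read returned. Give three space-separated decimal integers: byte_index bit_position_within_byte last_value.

Answer: 4 7 954

Derivation:
Read 1: bits[0:4] width=4 -> value=11 (bin 1011); offset now 4 = byte 0 bit 4; 36 bits remain
Read 2: bits[4:8] width=4 -> value=4 (bin 0100); offset now 8 = byte 1 bit 0; 32 bits remain
Read 3: bits[8:19] width=11 -> value=1458 (bin 10110110010); offset now 19 = byte 2 bit 3; 21 bits remain
Read 4: bits[19:20] width=1 -> value=0 (bin 0); offset now 20 = byte 2 bit 4; 20 bits remain
Read 5: bits[20:29] width=9 -> value=248 (bin 011111000); offset now 29 = byte 3 bit 5; 11 bits remain
Read 6: bits[29:39] width=10 -> value=954 (bin 1110111010); offset now 39 = byte 4 bit 7; 1 bits remain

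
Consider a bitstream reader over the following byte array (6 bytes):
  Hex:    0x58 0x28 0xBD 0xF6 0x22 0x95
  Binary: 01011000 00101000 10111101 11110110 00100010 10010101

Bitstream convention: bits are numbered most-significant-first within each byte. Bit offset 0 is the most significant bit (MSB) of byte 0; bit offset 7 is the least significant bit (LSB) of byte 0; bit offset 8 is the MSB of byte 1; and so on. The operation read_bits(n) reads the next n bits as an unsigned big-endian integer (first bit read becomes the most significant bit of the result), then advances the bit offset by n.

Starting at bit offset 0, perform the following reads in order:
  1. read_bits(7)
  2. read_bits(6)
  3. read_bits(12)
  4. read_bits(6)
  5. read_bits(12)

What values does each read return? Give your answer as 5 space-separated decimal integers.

Answer: 44 5 379 59 276

Derivation:
Read 1: bits[0:7] width=7 -> value=44 (bin 0101100); offset now 7 = byte 0 bit 7; 41 bits remain
Read 2: bits[7:13] width=6 -> value=5 (bin 000101); offset now 13 = byte 1 bit 5; 35 bits remain
Read 3: bits[13:25] width=12 -> value=379 (bin 000101111011); offset now 25 = byte 3 bit 1; 23 bits remain
Read 4: bits[25:31] width=6 -> value=59 (bin 111011); offset now 31 = byte 3 bit 7; 17 bits remain
Read 5: bits[31:43] width=12 -> value=276 (bin 000100010100); offset now 43 = byte 5 bit 3; 5 bits remain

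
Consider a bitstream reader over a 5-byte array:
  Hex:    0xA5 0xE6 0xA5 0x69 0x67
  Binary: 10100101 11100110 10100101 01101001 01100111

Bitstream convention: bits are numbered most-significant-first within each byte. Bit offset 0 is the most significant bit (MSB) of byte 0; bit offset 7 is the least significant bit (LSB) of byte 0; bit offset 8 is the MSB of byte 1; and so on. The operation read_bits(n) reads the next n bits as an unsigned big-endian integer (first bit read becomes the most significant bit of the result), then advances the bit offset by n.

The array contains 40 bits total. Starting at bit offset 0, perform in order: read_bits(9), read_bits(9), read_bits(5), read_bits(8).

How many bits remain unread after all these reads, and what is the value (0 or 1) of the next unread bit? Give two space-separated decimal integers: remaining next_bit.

Read 1: bits[0:9] width=9 -> value=331 (bin 101001011); offset now 9 = byte 1 bit 1; 31 bits remain
Read 2: bits[9:18] width=9 -> value=410 (bin 110011010); offset now 18 = byte 2 bit 2; 22 bits remain
Read 3: bits[18:23] width=5 -> value=18 (bin 10010); offset now 23 = byte 2 bit 7; 17 bits remain
Read 4: bits[23:31] width=8 -> value=180 (bin 10110100); offset now 31 = byte 3 bit 7; 9 bits remain

Answer: 9 1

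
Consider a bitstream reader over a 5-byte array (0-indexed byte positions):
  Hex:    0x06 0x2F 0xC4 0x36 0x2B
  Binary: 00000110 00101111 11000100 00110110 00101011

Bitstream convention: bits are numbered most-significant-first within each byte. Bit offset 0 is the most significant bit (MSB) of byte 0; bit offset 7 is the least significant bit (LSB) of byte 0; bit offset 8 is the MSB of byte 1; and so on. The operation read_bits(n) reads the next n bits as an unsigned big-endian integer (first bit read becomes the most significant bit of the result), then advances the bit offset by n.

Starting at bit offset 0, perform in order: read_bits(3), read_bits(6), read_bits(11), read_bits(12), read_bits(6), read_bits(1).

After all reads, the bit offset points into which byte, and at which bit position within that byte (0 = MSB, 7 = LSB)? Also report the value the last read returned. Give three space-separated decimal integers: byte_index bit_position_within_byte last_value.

Answer: 4 7 1

Derivation:
Read 1: bits[0:3] width=3 -> value=0 (bin 000); offset now 3 = byte 0 bit 3; 37 bits remain
Read 2: bits[3:9] width=6 -> value=12 (bin 001100); offset now 9 = byte 1 bit 1; 31 bits remain
Read 3: bits[9:20] width=11 -> value=764 (bin 01011111100); offset now 20 = byte 2 bit 4; 20 bits remain
Read 4: bits[20:32] width=12 -> value=1078 (bin 010000110110); offset now 32 = byte 4 bit 0; 8 bits remain
Read 5: bits[32:38] width=6 -> value=10 (bin 001010); offset now 38 = byte 4 bit 6; 2 bits remain
Read 6: bits[38:39] width=1 -> value=1 (bin 1); offset now 39 = byte 4 bit 7; 1 bits remain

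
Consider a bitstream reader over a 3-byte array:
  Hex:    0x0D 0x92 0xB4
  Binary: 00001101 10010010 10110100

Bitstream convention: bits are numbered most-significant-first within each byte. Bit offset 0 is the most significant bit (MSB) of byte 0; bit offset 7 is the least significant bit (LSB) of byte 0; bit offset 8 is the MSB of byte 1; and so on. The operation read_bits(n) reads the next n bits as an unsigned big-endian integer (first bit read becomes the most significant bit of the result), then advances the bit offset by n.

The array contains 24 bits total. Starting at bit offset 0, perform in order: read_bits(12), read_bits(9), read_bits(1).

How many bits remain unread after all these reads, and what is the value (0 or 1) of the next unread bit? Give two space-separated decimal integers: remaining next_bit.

Read 1: bits[0:12] width=12 -> value=217 (bin 000011011001); offset now 12 = byte 1 bit 4; 12 bits remain
Read 2: bits[12:21] width=9 -> value=86 (bin 001010110); offset now 21 = byte 2 bit 5; 3 bits remain
Read 3: bits[21:22] width=1 -> value=1 (bin 1); offset now 22 = byte 2 bit 6; 2 bits remain

Answer: 2 0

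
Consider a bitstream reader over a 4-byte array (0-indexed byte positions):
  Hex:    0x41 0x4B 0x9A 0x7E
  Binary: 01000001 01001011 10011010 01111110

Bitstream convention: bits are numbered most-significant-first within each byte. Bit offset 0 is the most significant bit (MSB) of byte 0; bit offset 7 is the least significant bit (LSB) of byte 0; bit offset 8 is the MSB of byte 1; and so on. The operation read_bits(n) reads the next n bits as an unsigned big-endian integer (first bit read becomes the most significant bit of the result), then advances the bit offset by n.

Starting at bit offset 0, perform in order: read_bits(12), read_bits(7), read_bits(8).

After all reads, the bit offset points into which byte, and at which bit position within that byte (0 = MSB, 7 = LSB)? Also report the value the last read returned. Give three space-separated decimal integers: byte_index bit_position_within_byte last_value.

Read 1: bits[0:12] width=12 -> value=1044 (bin 010000010100); offset now 12 = byte 1 bit 4; 20 bits remain
Read 2: bits[12:19] width=7 -> value=92 (bin 1011100); offset now 19 = byte 2 bit 3; 13 bits remain
Read 3: bits[19:27] width=8 -> value=211 (bin 11010011); offset now 27 = byte 3 bit 3; 5 bits remain

Answer: 3 3 211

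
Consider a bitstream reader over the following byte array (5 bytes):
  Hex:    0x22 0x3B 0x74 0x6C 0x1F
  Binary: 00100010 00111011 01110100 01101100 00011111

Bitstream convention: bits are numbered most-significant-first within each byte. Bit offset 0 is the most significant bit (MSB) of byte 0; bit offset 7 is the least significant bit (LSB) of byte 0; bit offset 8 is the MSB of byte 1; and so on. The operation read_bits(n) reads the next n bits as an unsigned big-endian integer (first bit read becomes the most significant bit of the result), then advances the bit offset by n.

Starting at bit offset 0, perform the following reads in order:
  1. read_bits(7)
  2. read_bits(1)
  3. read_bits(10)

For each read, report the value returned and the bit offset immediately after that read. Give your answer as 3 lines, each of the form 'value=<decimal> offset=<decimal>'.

Read 1: bits[0:7] width=7 -> value=17 (bin 0010001); offset now 7 = byte 0 bit 7; 33 bits remain
Read 2: bits[7:8] width=1 -> value=0 (bin 0); offset now 8 = byte 1 bit 0; 32 bits remain
Read 3: bits[8:18] width=10 -> value=237 (bin 0011101101); offset now 18 = byte 2 bit 2; 22 bits remain

Answer: value=17 offset=7
value=0 offset=8
value=237 offset=18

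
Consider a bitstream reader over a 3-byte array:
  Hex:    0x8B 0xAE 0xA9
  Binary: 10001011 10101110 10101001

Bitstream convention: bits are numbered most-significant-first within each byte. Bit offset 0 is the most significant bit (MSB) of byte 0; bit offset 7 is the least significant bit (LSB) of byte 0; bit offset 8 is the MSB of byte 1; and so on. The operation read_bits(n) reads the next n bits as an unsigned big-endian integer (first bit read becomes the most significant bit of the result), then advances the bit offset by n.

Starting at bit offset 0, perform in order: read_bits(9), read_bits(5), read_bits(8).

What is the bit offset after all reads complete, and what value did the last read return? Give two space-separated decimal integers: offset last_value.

Answer: 22 170

Derivation:
Read 1: bits[0:9] width=9 -> value=279 (bin 100010111); offset now 9 = byte 1 bit 1; 15 bits remain
Read 2: bits[9:14] width=5 -> value=11 (bin 01011); offset now 14 = byte 1 bit 6; 10 bits remain
Read 3: bits[14:22] width=8 -> value=170 (bin 10101010); offset now 22 = byte 2 bit 6; 2 bits remain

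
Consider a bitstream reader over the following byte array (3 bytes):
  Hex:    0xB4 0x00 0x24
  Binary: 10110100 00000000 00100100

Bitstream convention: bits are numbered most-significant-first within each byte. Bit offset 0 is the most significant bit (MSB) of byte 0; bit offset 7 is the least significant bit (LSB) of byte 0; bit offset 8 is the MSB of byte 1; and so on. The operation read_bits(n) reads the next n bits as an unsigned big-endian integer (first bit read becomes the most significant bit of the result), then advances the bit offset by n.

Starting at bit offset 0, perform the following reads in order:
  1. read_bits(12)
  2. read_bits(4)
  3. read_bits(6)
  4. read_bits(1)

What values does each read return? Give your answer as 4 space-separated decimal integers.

Read 1: bits[0:12] width=12 -> value=2880 (bin 101101000000); offset now 12 = byte 1 bit 4; 12 bits remain
Read 2: bits[12:16] width=4 -> value=0 (bin 0000); offset now 16 = byte 2 bit 0; 8 bits remain
Read 3: bits[16:22] width=6 -> value=9 (bin 001001); offset now 22 = byte 2 bit 6; 2 bits remain
Read 4: bits[22:23] width=1 -> value=0 (bin 0); offset now 23 = byte 2 bit 7; 1 bits remain

Answer: 2880 0 9 0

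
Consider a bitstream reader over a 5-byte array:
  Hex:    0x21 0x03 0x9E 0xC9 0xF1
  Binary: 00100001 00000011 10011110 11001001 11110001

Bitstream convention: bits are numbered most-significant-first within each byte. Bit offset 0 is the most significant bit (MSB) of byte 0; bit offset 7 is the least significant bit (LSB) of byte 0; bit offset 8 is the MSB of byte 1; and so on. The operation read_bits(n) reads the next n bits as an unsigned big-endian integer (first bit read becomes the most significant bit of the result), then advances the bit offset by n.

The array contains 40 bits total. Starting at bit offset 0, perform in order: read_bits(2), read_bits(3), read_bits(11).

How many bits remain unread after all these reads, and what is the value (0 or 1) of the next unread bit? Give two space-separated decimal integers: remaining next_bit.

Read 1: bits[0:2] width=2 -> value=0 (bin 00); offset now 2 = byte 0 bit 2; 38 bits remain
Read 2: bits[2:5] width=3 -> value=4 (bin 100); offset now 5 = byte 0 bit 5; 35 bits remain
Read 3: bits[5:16] width=11 -> value=259 (bin 00100000011); offset now 16 = byte 2 bit 0; 24 bits remain

Answer: 24 1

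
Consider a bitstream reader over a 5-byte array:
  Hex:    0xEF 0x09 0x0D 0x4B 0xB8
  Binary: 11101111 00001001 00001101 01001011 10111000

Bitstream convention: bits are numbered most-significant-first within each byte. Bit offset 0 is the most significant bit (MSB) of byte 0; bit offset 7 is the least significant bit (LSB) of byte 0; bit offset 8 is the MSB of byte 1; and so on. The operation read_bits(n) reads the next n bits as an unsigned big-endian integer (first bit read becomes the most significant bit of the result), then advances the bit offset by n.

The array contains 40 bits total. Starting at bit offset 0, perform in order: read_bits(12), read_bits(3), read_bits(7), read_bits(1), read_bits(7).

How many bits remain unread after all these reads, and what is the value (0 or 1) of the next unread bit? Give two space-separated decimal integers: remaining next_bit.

Answer: 10 1

Derivation:
Read 1: bits[0:12] width=12 -> value=3824 (bin 111011110000); offset now 12 = byte 1 bit 4; 28 bits remain
Read 2: bits[12:15] width=3 -> value=4 (bin 100); offset now 15 = byte 1 bit 7; 25 bits remain
Read 3: bits[15:22] width=7 -> value=67 (bin 1000011); offset now 22 = byte 2 bit 6; 18 bits remain
Read 4: bits[22:23] width=1 -> value=0 (bin 0); offset now 23 = byte 2 bit 7; 17 bits remain
Read 5: bits[23:30] width=7 -> value=82 (bin 1010010); offset now 30 = byte 3 bit 6; 10 bits remain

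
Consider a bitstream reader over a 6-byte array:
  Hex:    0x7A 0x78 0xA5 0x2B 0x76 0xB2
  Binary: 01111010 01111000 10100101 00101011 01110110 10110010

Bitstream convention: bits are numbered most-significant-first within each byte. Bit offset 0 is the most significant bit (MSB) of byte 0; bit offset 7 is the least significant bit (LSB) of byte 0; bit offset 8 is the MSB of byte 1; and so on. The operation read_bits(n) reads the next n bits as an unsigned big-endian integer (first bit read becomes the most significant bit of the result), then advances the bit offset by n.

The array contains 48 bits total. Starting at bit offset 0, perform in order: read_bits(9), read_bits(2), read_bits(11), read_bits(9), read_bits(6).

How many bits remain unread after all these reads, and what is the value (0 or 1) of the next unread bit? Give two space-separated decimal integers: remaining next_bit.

Read 1: bits[0:9] width=9 -> value=244 (bin 011110100); offset now 9 = byte 1 bit 1; 39 bits remain
Read 2: bits[9:11] width=2 -> value=3 (bin 11); offset now 11 = byte 1 bit 3; 37 bits remain
Read 3: bits[11:22] width=11 -> value=1577 (bin 11000101001); offset now 22 = byte 2 bit 6; 26 bits remain
Read 4: bits[22:31] width=9 -> value=149 (bin 010010101); offset now 31 = byte 3 bit 7; 17 bits remain
Read 5: bits[31:37] width=6 -> value=46 (bin 101110); offset now 37 = byte 4 bit 5; 11 bits remain

Answer: 11 1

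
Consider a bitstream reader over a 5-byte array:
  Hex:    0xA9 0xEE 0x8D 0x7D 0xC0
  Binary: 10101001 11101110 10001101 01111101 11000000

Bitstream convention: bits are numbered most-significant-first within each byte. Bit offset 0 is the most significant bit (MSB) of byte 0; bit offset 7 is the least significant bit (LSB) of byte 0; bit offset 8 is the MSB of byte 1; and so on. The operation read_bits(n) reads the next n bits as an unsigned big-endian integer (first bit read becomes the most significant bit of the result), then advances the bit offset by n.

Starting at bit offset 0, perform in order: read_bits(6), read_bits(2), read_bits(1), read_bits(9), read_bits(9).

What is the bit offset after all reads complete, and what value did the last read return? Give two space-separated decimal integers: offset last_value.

Answer: 27 107

Derivation:
Read 1: bits[0:6] width=6 -> value=42 (bin 101010); offset now 6 = byte 0 bit 6; 34 bits remain
Read 2: bits[6:8] width=2 -> value=1 (bin 01); offset now 8 = byte 1 bit 0; 32 bits remain
Read 3: bits[8:9] width=1 -> value=1 (bin 1); offset now 9 = byte 1 bit 1; 31 bits remain
Read 4: bits[9:18] width=9 -> value=442 (bin 110111010); offset now 18 = byte 2 bit 2; 22 bits remain
Read 5: bits[18:27] width=9 -> value=107 (bin 001101011); offset now 27 = byte 3 bit 3; 13 bits remain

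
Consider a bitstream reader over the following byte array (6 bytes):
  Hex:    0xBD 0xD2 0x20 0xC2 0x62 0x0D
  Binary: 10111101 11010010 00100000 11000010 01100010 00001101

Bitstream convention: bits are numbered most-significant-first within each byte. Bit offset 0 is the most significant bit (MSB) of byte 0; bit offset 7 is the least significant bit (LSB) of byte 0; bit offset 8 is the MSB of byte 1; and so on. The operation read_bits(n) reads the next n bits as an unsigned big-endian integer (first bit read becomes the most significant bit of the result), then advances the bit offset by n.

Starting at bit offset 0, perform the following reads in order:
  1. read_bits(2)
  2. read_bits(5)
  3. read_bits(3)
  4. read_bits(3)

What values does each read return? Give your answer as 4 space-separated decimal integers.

Answer: 2 30 7 2

Derivation:
Read 1: bits[0:2] width=2 -> value=2 (bin 10); offset now 2 = byte 0 bit 2; 46 bits remain
Read 2: bits[2:7] width=5 -> value=30 (bin 11110); offset now 7 = byte 0 bit 7; 41 bits remain
Read 3: bits[7:10] width=3 -> value=7 (bin 111); offset now 10 = byte 1 bit 2; 38 bits remain
Read 4: bits[10:13] width=3 -> value=2 (bin 010); offset now 13 = byte 1 bit 5; 35 bits remain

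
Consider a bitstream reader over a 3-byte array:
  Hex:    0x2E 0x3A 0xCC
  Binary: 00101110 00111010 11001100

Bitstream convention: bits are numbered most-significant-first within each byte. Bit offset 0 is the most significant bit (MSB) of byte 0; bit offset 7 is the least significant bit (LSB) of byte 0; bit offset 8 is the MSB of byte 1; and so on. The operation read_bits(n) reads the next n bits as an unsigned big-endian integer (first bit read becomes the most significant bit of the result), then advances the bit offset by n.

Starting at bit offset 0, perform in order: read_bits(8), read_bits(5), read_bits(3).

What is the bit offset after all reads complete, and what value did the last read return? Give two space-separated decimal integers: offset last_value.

Read 1: bits[0:8] width=8 -> value=46 (bin 00101110); offset now 8 = byte 1 bit 0; 16 bits remain
Read 2: bits[8:13] width=5 -> value=7 (bin 00111); offset now 13 = byte 1 bit 5; 11 bits remain
Read 3: bits[13:16] width=3 -> value=2 (bin 010); offset now 16 = byte 2 bit 0; 8 bits remain

Answer: 16 2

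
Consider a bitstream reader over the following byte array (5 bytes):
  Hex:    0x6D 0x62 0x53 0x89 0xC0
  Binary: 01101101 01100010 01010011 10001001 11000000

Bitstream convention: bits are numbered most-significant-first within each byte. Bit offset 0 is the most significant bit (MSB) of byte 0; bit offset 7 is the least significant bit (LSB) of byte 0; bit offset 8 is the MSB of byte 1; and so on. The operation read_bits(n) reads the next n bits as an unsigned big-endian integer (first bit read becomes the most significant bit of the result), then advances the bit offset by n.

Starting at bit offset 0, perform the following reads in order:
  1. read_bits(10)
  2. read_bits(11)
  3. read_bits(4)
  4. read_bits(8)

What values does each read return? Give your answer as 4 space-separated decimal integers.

Read 1: bits[0:10] width=10 -> value=437 (bin 0110110101); offset now 10 = byte 1 bit 2; 30 bits remain
Read 2: bits[10:21] width=11 -> value=1098 (bin 10001001010); offset now 21 = byte 2 bit 5; 19 bits remain
Read 3: bits[21:25] width=4 -> value=7 (bin 0111); offset now 25 = byte 3 bit 1; 15 bits remain
Read 4: bits[25:33] width=8 -> value=19 (bin 00010011); offset now 33 = byte 4 bit 1; 7 bits remain

Answer: 437 1098 7 19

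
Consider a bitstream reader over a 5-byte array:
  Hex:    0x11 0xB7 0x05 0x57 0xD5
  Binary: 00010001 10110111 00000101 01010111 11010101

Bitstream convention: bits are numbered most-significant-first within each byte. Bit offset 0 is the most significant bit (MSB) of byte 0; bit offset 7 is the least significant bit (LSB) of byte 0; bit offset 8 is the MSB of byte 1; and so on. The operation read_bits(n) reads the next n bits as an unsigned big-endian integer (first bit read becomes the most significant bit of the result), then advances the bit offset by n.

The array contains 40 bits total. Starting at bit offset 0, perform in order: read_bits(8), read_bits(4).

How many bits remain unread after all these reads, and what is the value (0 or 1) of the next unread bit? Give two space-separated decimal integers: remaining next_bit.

Answer: 28 0

Derivation:
Read 1: bits[0:8] width=8 -> value=17 (bin 00010001); offset now 8 = byte 1 bit 0; 32 bits remain
Read 2: bits[8:12] width=4 -> value=11 (bin 1011); offset now 12 = byte 1 bit 4; 28 bits remain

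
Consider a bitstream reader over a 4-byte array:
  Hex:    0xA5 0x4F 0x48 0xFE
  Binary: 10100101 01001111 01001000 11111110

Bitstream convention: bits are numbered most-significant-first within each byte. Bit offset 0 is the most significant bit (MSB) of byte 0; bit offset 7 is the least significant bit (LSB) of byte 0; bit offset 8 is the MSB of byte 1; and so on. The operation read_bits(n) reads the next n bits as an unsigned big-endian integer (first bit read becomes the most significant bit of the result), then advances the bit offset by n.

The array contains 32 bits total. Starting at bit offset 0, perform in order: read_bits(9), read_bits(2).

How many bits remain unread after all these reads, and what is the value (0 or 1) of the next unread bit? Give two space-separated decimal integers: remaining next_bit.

Read 1: bits[0:9] width=9 -> value=330 (bin 101001010); offset now 9 = byte 1 bit 1; 23 bits remain
Read 2: bits[9:11] width=2 -> value=2 (bin 10); offset now 11 = byte 1 bit 3; 21 bits remain

Answer: 21 0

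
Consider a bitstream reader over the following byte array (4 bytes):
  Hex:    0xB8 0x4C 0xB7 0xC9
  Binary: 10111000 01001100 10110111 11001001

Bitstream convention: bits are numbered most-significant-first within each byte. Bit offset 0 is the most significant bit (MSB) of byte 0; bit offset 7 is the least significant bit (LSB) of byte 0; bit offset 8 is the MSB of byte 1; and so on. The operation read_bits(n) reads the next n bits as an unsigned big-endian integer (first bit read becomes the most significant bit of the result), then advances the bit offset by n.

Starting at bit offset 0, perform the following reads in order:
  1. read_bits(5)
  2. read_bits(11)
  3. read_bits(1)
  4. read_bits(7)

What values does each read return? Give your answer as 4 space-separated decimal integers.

Read 1: bits[0:5] width=5 -> value=23 (bin 10111); offset now 5 = byte 0 bit 5; 27 bits remain
Read 2: bits[5:16] width=11 -> value=76 (bin 00001001100); offset now 16 = byte 2 bit 0; 16 bits remain
Read 3: bits[16:17] width=1 -> value=1 (bin 1); offset now 17 = byte 2 bit 1; 15 bits remain
Read 4: bits[17:24] width=7 -> value=55 (bin 0110111); offset now 24 = byte 3 bit 0; 8 bits remain

Answer: 23 76 1 55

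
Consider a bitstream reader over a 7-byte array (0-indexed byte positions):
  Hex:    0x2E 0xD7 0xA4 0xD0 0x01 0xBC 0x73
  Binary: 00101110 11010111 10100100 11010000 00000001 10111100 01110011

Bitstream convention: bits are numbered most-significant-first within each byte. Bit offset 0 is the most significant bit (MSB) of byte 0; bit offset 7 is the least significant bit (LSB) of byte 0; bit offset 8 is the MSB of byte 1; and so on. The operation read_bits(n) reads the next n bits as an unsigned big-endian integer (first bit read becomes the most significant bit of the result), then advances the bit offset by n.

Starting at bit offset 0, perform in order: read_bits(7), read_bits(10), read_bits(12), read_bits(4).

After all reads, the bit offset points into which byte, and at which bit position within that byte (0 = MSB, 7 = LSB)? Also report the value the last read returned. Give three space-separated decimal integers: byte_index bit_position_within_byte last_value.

Read 1: bits[0:7] width=7 -> value=23 (bin 0010111); offset now 7 = byte 0 bit 7; 49 bits remain
Read 2: bits[7:17] width=10 -> value=431 (bin 0110101111); offset now 17 = byte 2 bit 1; 39 bits remain
Read 3: bits[17:29] width=12 -> value=1178 (bin 010010011010); offset now 29 = byte 3 bit 5; 27 bits remain
Read 4: bits[29:33] width=4 -> value=0 (bin 0000); offset now 33 = byte 4 bit 1; 23 bits remain

Answer: 4 1 0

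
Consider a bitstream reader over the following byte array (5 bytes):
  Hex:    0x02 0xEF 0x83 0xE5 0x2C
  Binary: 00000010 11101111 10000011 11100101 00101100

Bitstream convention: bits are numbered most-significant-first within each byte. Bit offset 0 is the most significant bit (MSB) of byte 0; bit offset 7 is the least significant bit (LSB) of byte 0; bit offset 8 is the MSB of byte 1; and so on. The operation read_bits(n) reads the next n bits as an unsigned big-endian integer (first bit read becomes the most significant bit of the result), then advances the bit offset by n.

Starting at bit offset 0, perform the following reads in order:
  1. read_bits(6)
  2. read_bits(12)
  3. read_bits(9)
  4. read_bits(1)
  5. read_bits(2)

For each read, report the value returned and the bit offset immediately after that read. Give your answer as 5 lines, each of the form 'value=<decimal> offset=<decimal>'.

Answer: value=0 offset=6
value=3006 offset=18
value=31 offset=27
value=0 offset=28
value=1 offset=30

Derivation:
Read 1: bits[0:6] width=6 -> value=0 (bin 000000); offset now 6 = byte 0 bit 6; 34 bits remain
Read 2: bits[6:18] width=12 -> value=3006 (bin 101110111110); offset now 18 = byte 2 bit 2; 22 bits remain
Read 3: bits[18:27] width=9 -> value=31 (bin 000011111); offset now 27 = byte 3 bit 3; 13 bits remain
Read 4: bits[27:28] width=1 -> value=0 (bin 0); offset now 28 = byte 3 bit 4; 12 bits remain
Read 5: bits[28:30] width=2 -> value=1 (bin 01); offset now 30 = byte 3 bit 6; 10 bits remain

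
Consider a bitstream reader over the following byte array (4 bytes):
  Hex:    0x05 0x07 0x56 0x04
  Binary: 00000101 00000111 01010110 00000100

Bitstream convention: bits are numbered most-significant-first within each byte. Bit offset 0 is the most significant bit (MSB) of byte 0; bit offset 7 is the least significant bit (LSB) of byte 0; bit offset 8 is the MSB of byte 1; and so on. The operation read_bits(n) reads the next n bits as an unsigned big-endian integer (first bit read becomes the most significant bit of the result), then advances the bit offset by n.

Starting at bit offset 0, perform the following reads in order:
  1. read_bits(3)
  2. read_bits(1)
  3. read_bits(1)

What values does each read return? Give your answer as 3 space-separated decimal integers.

Read 1: bits[0:3] width=3 -> value=0 (bin 000); offset now 3 = byte 0 bit 3; 29 bits remain
Read 2: bits[3:4] width=1 -> value=0 (bin 0); offset now 4 = byte 0 bit 4; 28 bits remain
Read 3: bits[4:5] width=1 -> value=0 (bin 0); offset now 5 = byte 0 bit 5; 27 bits remain

Answer: 0 0 0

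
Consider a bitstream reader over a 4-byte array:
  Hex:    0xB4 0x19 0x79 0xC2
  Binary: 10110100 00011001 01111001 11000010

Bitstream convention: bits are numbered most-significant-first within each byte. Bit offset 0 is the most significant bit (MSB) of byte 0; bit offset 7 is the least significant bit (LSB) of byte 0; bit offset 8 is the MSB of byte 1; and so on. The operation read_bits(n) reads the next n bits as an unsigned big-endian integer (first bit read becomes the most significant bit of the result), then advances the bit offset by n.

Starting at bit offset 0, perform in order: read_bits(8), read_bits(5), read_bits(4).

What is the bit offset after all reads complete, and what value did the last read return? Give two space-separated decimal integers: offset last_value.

Answer: 17 2

Derivation:
Read 1: bits[0:8] width=8 -> value=180 (bin 10110100); offset now 8 = byte 1 bit 0; 24 bits remain
Read 2: bits[8:13] width=5 -> value=3 (bin 00011); offset now 13 = byte 1 bit 5; 19 bits remain
Read 3: bits[13:17] width=4 -> value=2 (bin 0010); offset now 17 = byte 2 bit 1; 15 bits remain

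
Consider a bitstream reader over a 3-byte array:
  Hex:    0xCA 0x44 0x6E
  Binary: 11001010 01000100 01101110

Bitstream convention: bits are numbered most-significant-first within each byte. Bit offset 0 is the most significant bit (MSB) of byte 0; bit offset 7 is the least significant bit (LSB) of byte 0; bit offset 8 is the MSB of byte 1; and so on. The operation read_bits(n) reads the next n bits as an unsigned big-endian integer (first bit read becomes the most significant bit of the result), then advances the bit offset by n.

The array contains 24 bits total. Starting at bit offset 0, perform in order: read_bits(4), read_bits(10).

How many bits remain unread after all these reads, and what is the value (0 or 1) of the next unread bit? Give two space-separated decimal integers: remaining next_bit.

Answer: 10 0

Derivation:
Read 1: bits[0:4] width=4 -> value=12 (bin 1100); offset now 4 = byte 0 bit 4; 20 bits remain
Read 2: bits[4:14] width=10 -> value=657 (bin 1010010001); offset now 14 = byte 1 bit 6; 10 bits remain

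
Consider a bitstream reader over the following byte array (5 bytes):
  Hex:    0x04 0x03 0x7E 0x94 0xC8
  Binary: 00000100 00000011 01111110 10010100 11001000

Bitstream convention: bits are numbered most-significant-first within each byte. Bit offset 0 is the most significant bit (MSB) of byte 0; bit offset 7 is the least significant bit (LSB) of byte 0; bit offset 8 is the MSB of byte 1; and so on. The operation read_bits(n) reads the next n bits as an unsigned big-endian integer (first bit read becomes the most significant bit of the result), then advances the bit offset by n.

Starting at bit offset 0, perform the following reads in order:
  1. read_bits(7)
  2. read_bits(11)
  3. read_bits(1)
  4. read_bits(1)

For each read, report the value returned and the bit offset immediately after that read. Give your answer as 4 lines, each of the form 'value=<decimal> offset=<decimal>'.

Answer: value=2 offset=7
value=13 offset=18
value=1 offset=19
value=1 offset=20

Derivation:
Read 1: bits[0:7] width=7 -> value=2 (bin 0000010); offset now 7 = byte 0 bit 7; 33 bits remain
Read 2: bits[7:18] width=11 -> value=13 (bin 00000001101); offset now 18 = byte 2 bit 2; 22 bits remain
Read 3: bits[18:19] width=1 -> value=1 (bin 1); offset now 19 = byte 2 bit 3; 21 bits remain
Read 4: bits[19:20] width=1 -> value=1 (bin 1); offset now 20 = byte 2 bit 4; 20 bits remain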